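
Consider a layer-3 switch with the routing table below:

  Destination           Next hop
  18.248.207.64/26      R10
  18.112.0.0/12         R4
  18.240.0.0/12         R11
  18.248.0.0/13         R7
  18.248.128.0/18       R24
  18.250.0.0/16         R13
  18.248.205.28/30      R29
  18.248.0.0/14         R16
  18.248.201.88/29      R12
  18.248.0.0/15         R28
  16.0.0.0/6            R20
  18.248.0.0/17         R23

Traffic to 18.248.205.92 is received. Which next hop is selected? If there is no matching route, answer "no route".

R28

Routes whose prefix contains 18.248.205.92:
  16.0.0.0/6 (16.0.0.0 - 19.255.255.255) -> R20
  18.240.0.0/12 (18.240.0.0 - 18.255.255.255) -> R11
  18.248.0.0/13 (18.248.0.0 - 18.255.255.255) -> R7
  18.248.0.0/14 (18.248.0.0 - 18.251.255.255) -> R16
  18.248.0.0/15 (18.248.0.0 - 18.249.255.255) -> R28
More-specific entries that do NOT match:
  18.248.205.28/30 (18.248.205.28 - 18.248.205.31) does not contain 18.248.205.92
  18.248.201.88/29 (18.248.201.88 - 18.248.201.95) does not contain 18.248.205.92
  18.248.207.64/26 (18.248.207.64 - 18.248.207.127) does not contain 18.248.205.92
  18.248.128.0/18 (18.248.128.0 - 18.248.191.255) does not contain 18.248.205.92
  18.248.0.0/17 (18.248.0.0 - 18.248.127.255) does not contain 18.248.205.92
  18.250.0.0/16 (18.250.0.0 - 18.250.255.255) does not contain 18.248.205.92
Longest matching prefix is /15 -> next hop R28.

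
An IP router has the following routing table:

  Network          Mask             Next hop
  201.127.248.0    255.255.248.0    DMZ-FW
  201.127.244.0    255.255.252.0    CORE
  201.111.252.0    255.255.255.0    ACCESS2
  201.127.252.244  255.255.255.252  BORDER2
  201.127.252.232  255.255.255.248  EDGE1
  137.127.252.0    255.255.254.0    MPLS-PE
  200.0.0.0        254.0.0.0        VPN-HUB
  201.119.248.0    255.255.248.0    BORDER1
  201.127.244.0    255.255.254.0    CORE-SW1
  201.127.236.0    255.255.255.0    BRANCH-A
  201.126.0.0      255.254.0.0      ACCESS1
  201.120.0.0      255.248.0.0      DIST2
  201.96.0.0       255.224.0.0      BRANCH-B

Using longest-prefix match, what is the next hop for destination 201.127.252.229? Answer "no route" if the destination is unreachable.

Routes whose prefix contains 201.127.252.229:
  200.0.0.0/7 (200.0.0.0 - 201.255.255.255) -> VPN-HUB
  201.96.0.0/11 (201.96.0.0 - 201.127.255.255) -> BRANCH-B
  201.120.0.0/13 (201.120.0.0 - 201.127.255.255) -> DIST2
  201.126.0.0/15 (201.126.0.0 - 201.127.255.255) -> ACCESS1
  201.127.248.0/21 (201.127.248.0 - 201.127.255.255) -> DMZ-FW
More-specific entries that do NOT match:
  201.127.252.244/30 (201.127.252.244 - 201.127.252.247) does not contain 201.127.252.229
  201.127.252.232/29 (201.127.252.232 - 201.127.252.239) does not contain 201.127.252.229
  201.111.252.0/24 (201.111.252.0 - 201.111.252.255) does not contain 201.127.252.229
  201.127.236.0/24 (201.127.236.0 - 201.127.236.255) does not contain 201.127.252.229
  137.127.252.0/23 (137.127.252.0 - 137.127.253.255) does not contain 201.127.252.229
  201.127.244.0/23 (201.127.244.0 - 201.127.245.255) does not contain 201.127.252.229
  201.127.244.0/22 (201.127.244.0 - 201.127.247.255) does not contain 201.127.252.229
Longest matching prefix is /21 -> next hop DMZ-FW.

DMZ-FW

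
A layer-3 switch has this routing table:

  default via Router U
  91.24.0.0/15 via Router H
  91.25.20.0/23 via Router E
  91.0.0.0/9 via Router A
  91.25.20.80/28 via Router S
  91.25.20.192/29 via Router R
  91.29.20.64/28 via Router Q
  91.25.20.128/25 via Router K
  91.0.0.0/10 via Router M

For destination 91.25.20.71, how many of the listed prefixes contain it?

Prefixes containing 91.25.20.71:
  0.0.0.0/0 (default, matches everything)
  91.0.0.0/9 (91.0.0.0 - 91.127.255.255)
  91.0.0.0/10 (91.0.0.0 - 91.63.255.255)
  91.24.0.0/15 (91.24.0.0 - 91.25.255.255)
  91.25.20.0/23 (91.25.20.0 - 91.25.21.255)
Total matching entries: 5.

5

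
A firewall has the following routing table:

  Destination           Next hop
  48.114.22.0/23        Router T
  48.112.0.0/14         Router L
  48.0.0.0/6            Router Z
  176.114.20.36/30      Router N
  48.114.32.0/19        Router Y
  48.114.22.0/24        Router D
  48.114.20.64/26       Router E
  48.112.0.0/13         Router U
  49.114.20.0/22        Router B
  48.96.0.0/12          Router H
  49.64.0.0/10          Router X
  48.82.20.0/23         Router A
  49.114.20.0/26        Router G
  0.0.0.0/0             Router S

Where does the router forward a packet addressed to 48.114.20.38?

Routes whose prefix contains 48.114.20.38:
  0.0.0.0/0 (default, matches everything) -> Router S
  48.0.0.0/6 (48.0.0.0 - 51.255.255.255) -> Router Z
  48.112.0.0/13 (48.112.0.0 - 48.119.255.255) -> Router U
  48.112.0.0/14 (48.112.0.0 - 48.115.255.255) -> Router L
More-specific entries that do NOT match:
  176.114.20.36/30 (176.114.20.36 - 176.114.20.39) does not contain 48.114.20.38
  48.114.20.64/26 (48.114.20.64 - 48.114.20.127) does not contain 48.114.20.38
  49.114.20.0/26 (49.114.20.0 - 49.114.20.63) does not contain 48.114.20.38
  48.114.22.0/24 (48.114.22.0 - 48.114.22.255) does not contain 48.114.20.38
  48.114.22.0/23 (48.114.22.0 - 48.114.23.255) does not contain 48.114.20.38
  48.82.20.0/23 (48.82.20.0 - 48.82.21.255) does not contain 48.114.20.38
  49.114.20.0/22 (49.114.20.0 - 49.114.23.255) does not contain 48.114.20.38
  48.114.32.0/19 (48.114.32.0 - 48.114.63.255) does not contain 48.114.20.38
Longest matching prefix is /14 -> next hop Router L.

Router L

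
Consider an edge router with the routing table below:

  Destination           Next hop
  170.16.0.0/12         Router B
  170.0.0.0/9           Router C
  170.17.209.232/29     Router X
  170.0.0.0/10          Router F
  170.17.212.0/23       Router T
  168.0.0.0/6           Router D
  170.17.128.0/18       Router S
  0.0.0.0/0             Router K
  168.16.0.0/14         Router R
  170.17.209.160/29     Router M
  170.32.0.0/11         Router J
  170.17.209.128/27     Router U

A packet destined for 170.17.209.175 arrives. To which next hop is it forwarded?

Router B

Routes whose prefix contains 170.17.209.175:
  0.0.0.0/0 (default, matches everything) -> Router K
  168.0.0.0/6 (168.0.0.0 - 171.255.255.255) -> Router D
  170.0.0.0/9 (170.0.0.0 - 170.127.255.255) -> Router C
  170.0.0.0/10 (170.0.0.0 - 170.63.255.255) -> Router F
  170.16.0.0/12 (170.16.0.0 - 170.31.255.255) -> Router B
More-specific entries that do NOT match:
  170.17.209.232/29 (170.17.209.232 - 170.17.209.239) does not contain 170.17.209.175
  170.17.209.160/29 (170.17.209.160 - 170.17.209.167) does not contain 170.17.209.175
  170.17.209.128/27 (170.17.209.128 - 170.17.209.159) does not contain 170.17.209.175
  170.17.212.0/23 (170.17.212.0 - 170.17.213.255) does not contain 170.17.209.175
  170.17.128.0/18 (170.17.128.0 - 170.17.191.255) does not contain 170.17.209.175
  168.16.0.0/14 (168.16.0.0 - 168.19.255.255) does not contain 170.17.209.175
Longest matching prefix is /12 -> next hop Router B.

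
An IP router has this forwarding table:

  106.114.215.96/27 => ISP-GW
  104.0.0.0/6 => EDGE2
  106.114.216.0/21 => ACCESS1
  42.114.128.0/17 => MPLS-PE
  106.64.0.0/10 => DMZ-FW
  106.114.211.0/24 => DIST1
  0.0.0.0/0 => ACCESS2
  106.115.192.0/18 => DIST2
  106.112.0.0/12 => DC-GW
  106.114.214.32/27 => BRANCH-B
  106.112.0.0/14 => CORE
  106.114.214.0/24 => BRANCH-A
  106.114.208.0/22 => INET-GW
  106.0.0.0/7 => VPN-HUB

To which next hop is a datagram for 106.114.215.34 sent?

Routes whose prefix contains 106.114.215.34:
  0.0.0.0/0 (default, matches everything) -> ACCESS2
  104.0.0.0/6 (104.0.0.0 - 107.255.255.255) -> EDGE2
  106.0.0.0/7 (106.0.0.0 - 107.255.255.255) -> VPN-HUB
  106.64.0.0/10 (106.64.0.0 - 106.127.255.255) -> DMZ-FW
  106.112.0.0/12 (106.112.0.0 - 106.127.255.255) -> DC-GW
  106.112.0.0/14 (106.112.0.0 - 106.115.255.255) -> CORE
More-specific entries that do NOT match:
  106.114.215.96/27 (106.114.215.96 - 106.114.215.127) does not contain 106.114.215.34
  106.114.214.32/27 (106.114.214.32 - 106.114.214.63) does not contain 106.114.215.34
  106.114.211.0/24 (106.114.211.0 - 106.114.211.255) does not contain 106.114.215.34
  106.114.214.0/24 (106.114.214.0 - 106.114.214.255) does not contain 106.114.215.34
  106.114.208.0/22 (106.114.208.0 - 106.114.211.255) does not contain 106.114.215.34
  106.114.216.0/21 (106.114.216.0 - 106.114.223.255) does not contain 106.114.215.34
  106.115.192.0/18 (106.115.192.0 - 106.115.255.255) does not contain 106.114.215.34
  42.114.128.0/17 (42.114.128.0 - 42.114.255.255) does not contain 106.114.215.34
Longest matching prefix is /14 -> next hop CORE.

CORE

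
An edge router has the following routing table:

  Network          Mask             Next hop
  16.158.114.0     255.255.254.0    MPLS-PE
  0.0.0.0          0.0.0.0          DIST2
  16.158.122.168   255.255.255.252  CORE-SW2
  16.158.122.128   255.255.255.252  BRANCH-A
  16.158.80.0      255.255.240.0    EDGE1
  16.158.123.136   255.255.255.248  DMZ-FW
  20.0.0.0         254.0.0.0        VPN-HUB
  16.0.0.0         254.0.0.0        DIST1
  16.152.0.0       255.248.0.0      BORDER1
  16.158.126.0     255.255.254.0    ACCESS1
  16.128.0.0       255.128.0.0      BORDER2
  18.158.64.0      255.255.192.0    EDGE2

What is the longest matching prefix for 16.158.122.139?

Entries matching 16.158.122.139:
  0.0.0.0/0 (default, matches everything)
  16.0.0.0/7 (16.0.0.0 - 17.255.255.255)
  16.128.0.0/9 (16.128.0.0 - 16.255.255.255)
  16.152.0.0/13 (16.152.0.0 - 16.159.255.255)
Most specific is 16.152.0.0/13.

16.152.0.0/13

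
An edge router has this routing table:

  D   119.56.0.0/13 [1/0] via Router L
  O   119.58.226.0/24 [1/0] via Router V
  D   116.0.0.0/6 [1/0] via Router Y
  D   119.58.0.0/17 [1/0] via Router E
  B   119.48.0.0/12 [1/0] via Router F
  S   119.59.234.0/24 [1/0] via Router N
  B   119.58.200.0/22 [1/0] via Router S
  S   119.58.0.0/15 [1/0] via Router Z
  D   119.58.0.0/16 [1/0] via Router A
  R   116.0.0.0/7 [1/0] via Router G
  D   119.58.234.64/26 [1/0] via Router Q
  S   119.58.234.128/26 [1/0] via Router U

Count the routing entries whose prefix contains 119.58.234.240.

5

Prefixes containing 119.58.234.240:
  116.0.0.0/6 (116.0.0.0 - 119.255.255.255)
  119.48.0.0/12 (119.48.0.0 - 119.63.255.255)
  119.56.0.0/13 (119.56.0.0 - 119.63.255.255)
  119.58.0.0/15 (119.58.0.0 - 119.59.255.255)
  119.58.0.0/16 (119.58.0.0 - 119.58.255.255)
Total matching entries: 5.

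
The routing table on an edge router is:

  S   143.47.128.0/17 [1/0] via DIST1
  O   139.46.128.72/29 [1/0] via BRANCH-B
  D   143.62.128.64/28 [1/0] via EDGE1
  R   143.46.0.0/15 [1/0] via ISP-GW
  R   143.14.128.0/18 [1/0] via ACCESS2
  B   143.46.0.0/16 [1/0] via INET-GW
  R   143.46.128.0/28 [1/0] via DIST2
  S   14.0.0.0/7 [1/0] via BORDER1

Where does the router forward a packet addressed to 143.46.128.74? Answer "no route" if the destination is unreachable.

Routes whose prefix contains 143.46.128.74:
  143.46.0.0/15 (143.46.0.0 - 143.47.255.255) -> ISP-GW
  143.46.0.0/16 (143.46.0.0 - 143.46.255.255) -> INET-GW
More-specific entries that do NOT match:
  139.46.128.72/29 (139.46.128.72 - 139.46.128.79) does not contain 143.46.128.74
  143.62.128.64/28 (143.62.128.64 - 143.62.128.79) does not contain 143.46.128.74
  143.46.128.0/28 (143.46.128.0 - 143.46.128.15) does not contain 143.46.128.74
  143.14.128.0/18 (143.14.128.0 - 143.14.191.255) does not contain 143.46.128.74
  143.47.128.0/17 (143.47.128.0 - 143.47.255.255) does not contain 143.46.128.74
Longest matching prefix is /16 -> next hop INET-GW.

INET-GW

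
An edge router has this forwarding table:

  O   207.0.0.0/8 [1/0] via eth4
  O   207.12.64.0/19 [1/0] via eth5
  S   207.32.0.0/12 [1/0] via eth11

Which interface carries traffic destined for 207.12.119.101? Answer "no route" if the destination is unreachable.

Routes whose prefix contains 207.12.119.101:
  207.0.0.0/8 (207.0.0.0 - 207.255.255.255) -> eth4
More-specific entries that do NOT match:
  207.12.64.0/19 (207.12.64.0 - 207.12.95.255) does not contain 207.12.119.101
  207.32.0.0/12 (207.32.0.0 - 207.47.255.255) does not contain 207.12.119.101
Longest matching prefix is /8 -> interface eth4.

eth4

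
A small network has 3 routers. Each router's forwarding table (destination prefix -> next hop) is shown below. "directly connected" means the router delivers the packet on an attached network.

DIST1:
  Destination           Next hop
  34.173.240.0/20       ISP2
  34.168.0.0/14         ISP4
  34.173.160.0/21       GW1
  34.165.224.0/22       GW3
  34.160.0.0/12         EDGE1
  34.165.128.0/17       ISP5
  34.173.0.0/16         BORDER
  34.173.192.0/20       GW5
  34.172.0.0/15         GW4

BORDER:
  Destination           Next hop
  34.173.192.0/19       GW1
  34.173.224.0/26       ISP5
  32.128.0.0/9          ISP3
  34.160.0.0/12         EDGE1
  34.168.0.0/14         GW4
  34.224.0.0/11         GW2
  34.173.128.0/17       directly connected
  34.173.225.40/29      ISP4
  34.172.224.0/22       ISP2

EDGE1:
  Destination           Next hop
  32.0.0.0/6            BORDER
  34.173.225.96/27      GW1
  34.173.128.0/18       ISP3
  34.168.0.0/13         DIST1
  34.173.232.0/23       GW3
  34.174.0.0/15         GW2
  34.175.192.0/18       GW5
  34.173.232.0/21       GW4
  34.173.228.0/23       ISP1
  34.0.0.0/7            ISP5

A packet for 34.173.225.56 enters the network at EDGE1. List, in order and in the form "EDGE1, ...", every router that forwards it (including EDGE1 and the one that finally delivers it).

At EDGE1: longest match for 34.173.225.56 is 34.168.0.0/13 -> DIST1
At DIST1: longest match for 34.173.225.56 is 34.173.0.0/16 -> BORDER
At BORDER: longest match for 34.173.225.56 is 34.173.128.0/17 -> directly connected

EDGE1, DIST1, BORDER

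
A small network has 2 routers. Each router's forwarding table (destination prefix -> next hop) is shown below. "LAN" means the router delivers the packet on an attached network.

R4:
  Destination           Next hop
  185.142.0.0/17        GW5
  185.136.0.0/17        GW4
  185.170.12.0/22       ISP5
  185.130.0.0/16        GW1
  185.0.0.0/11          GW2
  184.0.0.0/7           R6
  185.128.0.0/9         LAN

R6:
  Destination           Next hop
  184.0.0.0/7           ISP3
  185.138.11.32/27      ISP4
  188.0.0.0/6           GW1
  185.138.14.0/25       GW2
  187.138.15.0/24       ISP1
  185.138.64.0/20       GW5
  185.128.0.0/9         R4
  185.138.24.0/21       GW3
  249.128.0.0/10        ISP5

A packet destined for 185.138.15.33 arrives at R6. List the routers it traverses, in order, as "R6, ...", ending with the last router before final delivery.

At R6: longest match for 185.138.15.33 is 185.128.0.0/9 -> R4
At R4: longest match for 185.138.15.33 is 185.128.0.0/9 -> LAN

R6, R4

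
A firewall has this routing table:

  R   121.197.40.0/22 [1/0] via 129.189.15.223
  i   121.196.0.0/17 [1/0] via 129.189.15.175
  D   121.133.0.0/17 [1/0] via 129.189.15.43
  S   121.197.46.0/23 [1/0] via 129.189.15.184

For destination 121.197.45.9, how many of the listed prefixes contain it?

0

No listed prefix contains 121.197.45.9.
Total matching entries: 0.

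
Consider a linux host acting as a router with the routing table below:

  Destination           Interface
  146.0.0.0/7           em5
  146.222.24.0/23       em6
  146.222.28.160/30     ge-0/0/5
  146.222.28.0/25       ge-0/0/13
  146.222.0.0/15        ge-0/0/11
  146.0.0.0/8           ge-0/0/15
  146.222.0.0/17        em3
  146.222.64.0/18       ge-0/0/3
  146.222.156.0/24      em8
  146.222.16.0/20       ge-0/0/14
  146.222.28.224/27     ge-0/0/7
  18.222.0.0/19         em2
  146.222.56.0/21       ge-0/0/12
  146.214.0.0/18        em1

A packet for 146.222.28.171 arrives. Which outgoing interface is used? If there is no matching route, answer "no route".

Routes whose prefix contains 146.222.28.171:
  146.0.0.0/7 (146.0.0.0 - 147.255.255.255) -> em5
  146.0.0.0/8 (146.0.0.0 - 146.255.255.255) -> ge-0/0/15
  146.222.0.0/15 (146.222.0.0 - 146.223.255.255) -> ge-0/0/11
  146.222.0.0/17 (146.222.0.0 - 146.222.127.255) -> em3
  146.222.16.0/20 (146.222.16.0 - 146.222.31.255) -> ge-0/0/14
More-specific entries that do NOT match:
  146.222.28.160/30 (146.222.28.160 - 146.222.28.163) does not contain 146.222.28.171
  146.222.28.224/27 (146.222.28.224 - 146.222.28.255) does not contain 146.222.28.171
  146.222.28.0/25 (146.222.28.0 - 146.222.28.127) does not contain 146.222.28.171
  146.222.156.0/24 (146.222.156.0 - 146.222.156.255) does not contain 146.222.28.171
  146.222.24.0/23 (146.222.24.0 - 146.222.25.255) does not contain 146.222.28.171
  146.222.56.0/21 (146.222.56.0 - 146.222.63.255) does not contain 146.222.28.171
Longest matching prefix is /20 -> interface ge-0/0/14.

ge-0/0/14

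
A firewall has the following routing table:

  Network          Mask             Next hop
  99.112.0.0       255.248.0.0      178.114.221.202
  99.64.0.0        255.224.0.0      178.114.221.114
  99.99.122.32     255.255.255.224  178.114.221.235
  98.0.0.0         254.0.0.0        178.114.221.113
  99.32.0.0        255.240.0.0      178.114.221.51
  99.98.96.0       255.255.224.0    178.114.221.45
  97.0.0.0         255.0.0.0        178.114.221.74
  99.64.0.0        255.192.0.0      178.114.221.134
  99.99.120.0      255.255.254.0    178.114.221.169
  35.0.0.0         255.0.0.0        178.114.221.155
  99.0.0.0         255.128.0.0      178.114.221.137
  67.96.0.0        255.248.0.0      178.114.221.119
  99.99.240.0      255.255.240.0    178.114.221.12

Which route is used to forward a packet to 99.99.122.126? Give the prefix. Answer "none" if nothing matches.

99.64.0.0/10

Entries matching 99.99.122.126:
  98.0.0.0/7 (98.0.0.0 - 99.255.255.255)
  99.0.0.0/9 (99.0.0.0 - 99.127.255.255)
  99.64.0.0/10 (99.64.0.0 - 99.127.255.255)
Most specific is 99.64.0.0/10.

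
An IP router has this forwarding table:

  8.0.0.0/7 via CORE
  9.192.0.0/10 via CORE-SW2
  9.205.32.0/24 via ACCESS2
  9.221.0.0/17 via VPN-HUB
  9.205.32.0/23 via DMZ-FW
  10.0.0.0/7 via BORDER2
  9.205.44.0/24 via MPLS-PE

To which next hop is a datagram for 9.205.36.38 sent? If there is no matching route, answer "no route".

Routes whose prefix contains 9.205.36.38:
  8.0.0.0/7 (8.0.0.0 - 9.255.255.255) -> CORE
  9.192.0.0/10 (9.192.0.0 - 9.255.255.255) -> CORE-SW2
More-specific entries that do NOT match:
  9.205.32.0/24 (9.205.32.0 - 9.205.32.255) does not contain 9.205.36.38
  9.205.44.0/24 (9.205.44.0 - 9.205.44.255) does not contain 9.205.36.38
  9.205.32.0/23 (9.205.32.0 - 9.205.33.255) does not contain 9.205.36.38
  9.221.0.0/17 (9.221.0.0 - 9.221.127.255) does not contain 9.205.36.38
Longest matching prefix is /10 -> next hop CORE-SW2.

CORE-SW2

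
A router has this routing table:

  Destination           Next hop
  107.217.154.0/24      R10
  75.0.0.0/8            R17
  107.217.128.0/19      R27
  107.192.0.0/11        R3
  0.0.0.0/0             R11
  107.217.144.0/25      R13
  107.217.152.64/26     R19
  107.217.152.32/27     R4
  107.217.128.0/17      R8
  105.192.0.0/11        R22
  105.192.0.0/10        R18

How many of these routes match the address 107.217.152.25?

Prefixes containing 107.217.152.25:
  0.0.0.0/0 (default, matches everything)
  107.192.0.0/11 (107.192.0.0 - 107.223.255.255)
  107.217.128.0/17 (107.217.128.0 - 107.217.255.255)
  107.217.128.0/19 (107.217.128.0 - 107.217.159.255)
Total matching entries: 4.

4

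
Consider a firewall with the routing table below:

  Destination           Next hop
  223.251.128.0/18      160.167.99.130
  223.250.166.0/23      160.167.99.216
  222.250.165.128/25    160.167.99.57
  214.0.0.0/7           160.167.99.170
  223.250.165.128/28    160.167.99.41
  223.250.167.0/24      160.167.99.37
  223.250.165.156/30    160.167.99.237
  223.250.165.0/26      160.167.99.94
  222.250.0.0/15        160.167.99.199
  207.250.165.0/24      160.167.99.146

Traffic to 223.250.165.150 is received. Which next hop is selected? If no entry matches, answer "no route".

No entry's prefix contains 223.250.165.150; there is no default route.

no route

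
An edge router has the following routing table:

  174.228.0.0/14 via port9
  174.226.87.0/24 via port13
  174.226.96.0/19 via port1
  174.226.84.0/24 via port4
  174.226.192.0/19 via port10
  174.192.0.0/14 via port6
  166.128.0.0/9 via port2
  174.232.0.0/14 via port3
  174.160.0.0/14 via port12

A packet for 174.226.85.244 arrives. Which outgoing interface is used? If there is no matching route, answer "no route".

No entry's prefix contains 174.226.85.244; there is no default route.

no route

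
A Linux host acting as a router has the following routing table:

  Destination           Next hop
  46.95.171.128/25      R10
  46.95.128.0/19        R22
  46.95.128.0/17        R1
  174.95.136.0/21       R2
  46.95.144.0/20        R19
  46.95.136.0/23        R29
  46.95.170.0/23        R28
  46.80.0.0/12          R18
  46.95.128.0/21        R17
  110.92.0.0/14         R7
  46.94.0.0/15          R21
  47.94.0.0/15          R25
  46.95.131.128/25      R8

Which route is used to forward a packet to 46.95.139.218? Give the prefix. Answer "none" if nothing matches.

Entries matching 46.95.139.218:
  46.80.0.0/12 (46.80.0.0 - 46.95.255.255)
  46.94.0.0/15 (46.94.0.0 - 46.95.255.255)
  46.95.128.0/17 (46.95.128.0 - 46.95.255.255)
  46.95.128.0/19 (46.95.128.0 - 46.95.159.255)
Most specific is 46.95.128.0/19.

46.95.128.0/19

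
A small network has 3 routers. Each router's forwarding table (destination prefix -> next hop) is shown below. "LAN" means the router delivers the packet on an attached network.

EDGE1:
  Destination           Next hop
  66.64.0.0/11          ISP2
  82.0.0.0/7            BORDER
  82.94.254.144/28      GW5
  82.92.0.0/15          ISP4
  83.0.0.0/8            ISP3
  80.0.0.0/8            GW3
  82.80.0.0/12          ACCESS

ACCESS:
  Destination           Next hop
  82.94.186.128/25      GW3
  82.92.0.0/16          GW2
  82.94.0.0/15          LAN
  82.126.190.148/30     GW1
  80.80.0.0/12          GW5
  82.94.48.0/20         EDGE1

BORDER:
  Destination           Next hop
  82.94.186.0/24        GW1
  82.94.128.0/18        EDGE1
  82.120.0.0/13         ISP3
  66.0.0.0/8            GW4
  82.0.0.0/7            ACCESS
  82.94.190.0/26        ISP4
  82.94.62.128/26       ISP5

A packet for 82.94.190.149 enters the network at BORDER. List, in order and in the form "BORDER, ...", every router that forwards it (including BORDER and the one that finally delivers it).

At BORDER: longest match for 82.94.190.149 is 82.94.128.0/18 -> EDGE1
At EDGE1: longest match for 82.94.190.149 is 82.80.0.0/12 -> ACCESS
At ACCESS: longest match for 82.94.190.149 is 82.94.0.0/15 -> LAN

BORDER, EDGE1, ACCESS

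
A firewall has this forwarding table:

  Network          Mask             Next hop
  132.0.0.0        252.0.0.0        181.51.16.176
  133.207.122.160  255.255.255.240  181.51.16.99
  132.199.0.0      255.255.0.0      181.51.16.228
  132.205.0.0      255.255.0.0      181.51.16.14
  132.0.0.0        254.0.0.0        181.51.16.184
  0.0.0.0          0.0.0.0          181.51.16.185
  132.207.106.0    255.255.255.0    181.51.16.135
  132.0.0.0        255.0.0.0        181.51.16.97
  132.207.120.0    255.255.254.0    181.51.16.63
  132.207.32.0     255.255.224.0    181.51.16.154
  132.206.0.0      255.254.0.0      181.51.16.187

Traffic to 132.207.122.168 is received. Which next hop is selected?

Routes whose prefix contains 132.207.122.168:
  0.0.0.0/0 (default, matches everything) -> 181.51.16.185
  132.0.0.0/6 (132.0.0.0 - 135.255.255.255) -> 181.51.16.176
  132.0.0.0/7 (132.0.0.0 - 133.255.255.255) -> 181.51.16.184
  132.0.0.0/8 (132.0.0.0 - 132.255.255.255) -> 181.51.16.97
  132.206.0.0/15 (132.206.0.0 - 132.207.255.255) -> 181.51.16.187
More-specific entries that do NOT match:
  133.207.122.160/28 (133.207.122.160 - 133.207.122.175) does not contain 132.207.122.168
  132.207.106.0/24 (132.207.106.0 - 132.207.106.255) does not contain 132.207.122.168
  132.207.120.0/23 (132.207.120.0 - 132.207.121.255) does not contain 132.207.122.168
  132.207.32.0/19 (132.207.32.0 - 132.207.63.255) does not contain 132.207.122.168
  132.199.0.0/16 (132.199.0.0 - 132.199.255.255) does not contain 132.207.122.168
  132.205.0.0/16 (132.205.0.0 - 132.205.255.255) does not contain 132.207.122.168
Longest matching prefix is /15 -> next hop 181.51.16.187.

181.51.16.187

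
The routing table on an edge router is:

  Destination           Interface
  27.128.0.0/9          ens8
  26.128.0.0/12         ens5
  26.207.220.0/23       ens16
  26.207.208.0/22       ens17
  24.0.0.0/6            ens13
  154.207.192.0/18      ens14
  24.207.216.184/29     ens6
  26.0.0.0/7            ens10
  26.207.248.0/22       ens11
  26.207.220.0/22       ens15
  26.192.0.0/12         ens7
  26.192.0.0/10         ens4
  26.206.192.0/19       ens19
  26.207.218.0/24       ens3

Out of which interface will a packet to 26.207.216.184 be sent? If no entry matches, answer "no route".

Routes whose prefix contains 26.207.216.184:
  24.0.0.0/6 (24.0.0.0 - 27.255.255.255) -> ens13
  26.0.0.0/7 (26.0.0.0 - 27.255.255.255) -> ens10
  26.192.0.0/10 (26.192.0.0 - 26.255.255.255) -> ens4
  26.192.0.0/12 (26.192.0.0 - 26.207.255.255) -> ens7
More-specific entries that do NOT match:
  24.207.216.184/29 (24.207.216.184 - 24.207.216.191) does not contain 26.207.216.184
  26.207.218.0/24 (26.207.218.0 - 26.207.218.255) does not contain 26.207.216.184
  26.207.220.0/23 (26.207.220.0 - 26.207.221.255) does not contain 26.207.216.184
  26.207.208.0/22 (26.207.208.0 - 26.207.211.255) does not contain 26.207.216.184
  26.207.248.0/22 (26.207.248.0 - 26.207.251.255) does not contain 26.207.216.184
  26.207.220.0/22 (26.207.220.0 - 26.207.223.255) does not contain 26.207.216.184
  26.206.192.0/19 (26.206.192.0 - 26.206.223.255) does not contain 26.207.216.184
  154.207.192.0/18 (154.207.192.0 - 154.207.255.255) does not contain 26.207.216.184
Longest matching prefix is /12 -> interface ens7.

ens7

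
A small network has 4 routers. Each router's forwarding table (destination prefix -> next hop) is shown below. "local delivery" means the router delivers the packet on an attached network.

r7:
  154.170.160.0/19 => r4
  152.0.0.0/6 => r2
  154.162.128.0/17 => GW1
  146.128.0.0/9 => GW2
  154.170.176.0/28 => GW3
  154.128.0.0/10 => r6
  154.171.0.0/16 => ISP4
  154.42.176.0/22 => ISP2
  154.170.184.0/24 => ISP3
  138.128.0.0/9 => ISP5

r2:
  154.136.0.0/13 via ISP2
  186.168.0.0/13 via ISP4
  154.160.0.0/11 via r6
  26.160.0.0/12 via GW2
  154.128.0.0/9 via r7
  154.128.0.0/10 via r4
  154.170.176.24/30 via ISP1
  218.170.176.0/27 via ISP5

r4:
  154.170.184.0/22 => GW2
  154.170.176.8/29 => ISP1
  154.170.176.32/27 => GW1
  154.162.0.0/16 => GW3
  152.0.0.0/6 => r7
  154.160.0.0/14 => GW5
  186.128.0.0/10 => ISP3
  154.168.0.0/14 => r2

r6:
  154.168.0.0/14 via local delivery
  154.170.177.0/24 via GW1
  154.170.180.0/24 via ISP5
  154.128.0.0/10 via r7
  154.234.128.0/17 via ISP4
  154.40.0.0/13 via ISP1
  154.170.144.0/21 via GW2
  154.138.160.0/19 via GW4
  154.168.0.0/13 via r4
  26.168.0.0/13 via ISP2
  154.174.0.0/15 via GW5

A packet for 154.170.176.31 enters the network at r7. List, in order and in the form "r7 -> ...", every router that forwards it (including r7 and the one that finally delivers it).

r7 -> r4 -> r2 -> r6

At r7: longest match for 154.170.176.31 is 154.170.160.0/19 -> r4
At r4: longest match for 154.170.176.31 is 154.168.0.0/14 -> r2
At r2: longest match for 154.170.176.31 is 154.160.0.0/11 -> r6
At r6: longest match for 154.170.176.31 is 154.168.0.0/14 -> local delivery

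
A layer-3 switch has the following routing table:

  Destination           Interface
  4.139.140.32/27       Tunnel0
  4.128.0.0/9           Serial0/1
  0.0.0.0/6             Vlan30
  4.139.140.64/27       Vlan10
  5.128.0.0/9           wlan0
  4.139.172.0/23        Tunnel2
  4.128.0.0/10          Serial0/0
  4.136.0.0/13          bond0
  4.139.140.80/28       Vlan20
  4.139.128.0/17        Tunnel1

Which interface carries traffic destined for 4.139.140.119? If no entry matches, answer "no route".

Routes whose prefix contains 4.139.140.119:
  4.128.0.0/9 (4.128.0.0 - 4.255.255.255) -> Serial0/1
  4.128.0.0/10 (4.128.0.0 - 4.191.255.255) -> Serial0/0
  4.136.0.0/13 (4.136.0.0 - 4.143.255.255) -> bond0
  4.139.128.0/17 (4.139.128.0 - 4.139.255.255) -> Tunnel1
More-specific entries that do NOT match:
  4.139.140.80/28 (4.139.140.80 - 4.139.140.95) does not contain 4.139.140.119
  4.139.140.32/27 (4.139.140.32 - 4.139.140.63) does not contain 4.139.140.119
  4.139.140.64/27 (4.139.140.64 - 4.139.140.95) does not contain 4.139.140.119
  4.139.172.0/23 (4.139.172.0 - 4.139.173.255) does not contain 4.139.140.119
Longest matching prefix is /17 -> interface Tunnel1.

Tunnel1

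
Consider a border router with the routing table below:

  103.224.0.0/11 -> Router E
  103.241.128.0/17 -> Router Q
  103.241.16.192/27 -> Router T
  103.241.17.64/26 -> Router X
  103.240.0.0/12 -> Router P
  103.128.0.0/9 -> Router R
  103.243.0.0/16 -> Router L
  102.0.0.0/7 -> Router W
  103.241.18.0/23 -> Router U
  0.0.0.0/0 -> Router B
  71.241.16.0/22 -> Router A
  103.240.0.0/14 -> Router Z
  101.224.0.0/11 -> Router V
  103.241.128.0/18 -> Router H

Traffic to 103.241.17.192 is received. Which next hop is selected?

Router Z

Routes whose prefix contains 103.241.17.192:
  0.0.0.0/0 (default, matches everything) -> Router B
  102.0.0.0/7 (102.0.0.0 - 103.255.255.255) -> Router W
  103.128.0.0/9 (103.128.0.0 - 103.255.255.255) -> Router R
  103.224.0.0/11 (103.224.0.0 - 103.255.255.255) -> Router E
  103.240.0.0/12 (103.240.0.0 - 103.255.255.255) -> Router P
  103.240.0.0/14 (103.240.0.0 - 103.243.255.255) -> Router Z
More-specific entries that do NOT match:
  103.241.16.192/27 (103.241.16.192 - 103.241.16.223) does not contain 103.241.17.192
  103.241.17.64/26 (103.241.17.64 - 103.241.17.127) does not contain 103.241.17.192
  103.241.18.0/23 (103.241.18.0 - 103.241.19.255) does not contain 103.241.17.192
  71.241.16.0/22 (71.241.16.0 - 71.241.19.255) does not contain 103.241.17.192
  103.241.128.0/18 (103.241.128.0 - 103.241.191.255) does not contain 103.241.17.192
  103.241.128.0/17 (103.241.128.0 - 103.241.255.255) does not contain 103.241.17.192
  103.243.0.0/16 (103.243.0.0 - 103.243.255.255) does not contain 103.241.17.192
Longest matching prefix is /14 -> next hop Router Z.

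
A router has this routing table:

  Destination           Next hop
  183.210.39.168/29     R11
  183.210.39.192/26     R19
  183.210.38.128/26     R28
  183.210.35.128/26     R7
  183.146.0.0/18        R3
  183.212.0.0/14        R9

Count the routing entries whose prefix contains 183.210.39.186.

No listed prefix contains 183.210.39.186.
Total matching entries: 0.

0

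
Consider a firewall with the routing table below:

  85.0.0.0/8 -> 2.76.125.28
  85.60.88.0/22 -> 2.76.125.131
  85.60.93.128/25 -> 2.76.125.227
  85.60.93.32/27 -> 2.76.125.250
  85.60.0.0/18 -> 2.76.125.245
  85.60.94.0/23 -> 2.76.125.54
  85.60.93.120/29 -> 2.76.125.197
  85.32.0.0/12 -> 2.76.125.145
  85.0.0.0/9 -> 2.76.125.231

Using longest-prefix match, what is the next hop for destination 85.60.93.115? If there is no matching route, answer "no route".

2.76.125.231

Routes whose prefix contains 85.60.93.115:
  85.0.0.0/8 (85.0.0.0 - 85.255.255.255) -> 2.76.125.28
  85.0.0.0/9 (85.0.0.0 - 85.127.255.255) -> 2.76.125.231
More-specific entries that do NOT match:
  85.60.93.120/29 (85.60.93.120 - 85.60.93.127) does not contain 85.60.93.115
  85.60.93.32/27 (85.60.93.32 - 85.60.93.63) does not contain 85.60.93.115
  85.60.93.128/25 (85.60.93.128 - 85.60.93.255) does not contain 85.60.93.115
  85.60.94.0/23 (85.60.94.0 - 85.60.95.255) does not contain 85.60.93.115
  85.60.88.0/22 (85.60.88.0 - 85.60.91.255) does not contain 85.60.93.115
  85.60.0.0/18 (85.60.0.0 - 85.60.63.255) does not contain 85.60.93.115
  85.32.0.0/12 (85.32.0.0 - 85.47.255.255) does not contain 85.60.93.115
Longest matching prefix is /9 -> next hop 2.76.125.231.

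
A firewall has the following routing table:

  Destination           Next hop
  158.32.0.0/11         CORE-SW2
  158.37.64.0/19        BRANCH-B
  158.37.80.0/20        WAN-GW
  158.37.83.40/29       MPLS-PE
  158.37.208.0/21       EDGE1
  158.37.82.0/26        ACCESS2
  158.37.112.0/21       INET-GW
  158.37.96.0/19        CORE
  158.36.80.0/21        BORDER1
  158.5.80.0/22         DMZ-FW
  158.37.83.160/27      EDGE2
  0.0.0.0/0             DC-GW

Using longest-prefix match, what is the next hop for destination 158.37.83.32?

WAN-GW

Routes whose prefix contains 158.37.83.32:
  0.0.0.0/0 (default, matches everything) -> DC-GW
  158.32.0.0/11 (158.32.0.0 - 158.63.255.255) -> CORE-SW2
  158.37.64.0/19 (158.37.64.0 - 158.37.95.255) -> BRANCH-B
  158.37.80.0/20 (158.37.80.0 - 158.37.95.255) -> WAN-GW
More-specific entries that do NOT match:
  158.37.83.40/29 (158.37.83.40 - 158.37.83.47) does not contain 158.37.83.32
  158.37.83.160/27 (158.37.83.160 - 158.37.83.191) does not contain 158.37.83.32
  158.37.82.0/26 (158.37.82.0 - 158.37.82.63) does not contain 158.37.83.32
  158.5.80.0/22 (158.5.80.0 - 158.5.83.255) does not contain 158.37.83.32
  158.37.208.0/21 (158.37.208.0 - 158.37.215.255) does not contain 158.37.83.32
  158.37.112.0/21 (158.37.112.0 - 158.37.119.255) does not contain 158.37.83.32
  158.36.80.0/21 (158.36.80.0 - 158.36.87.255) does not contain 158.37.83.32
Longest matching prefix is /20 -> next hop WAN-GW.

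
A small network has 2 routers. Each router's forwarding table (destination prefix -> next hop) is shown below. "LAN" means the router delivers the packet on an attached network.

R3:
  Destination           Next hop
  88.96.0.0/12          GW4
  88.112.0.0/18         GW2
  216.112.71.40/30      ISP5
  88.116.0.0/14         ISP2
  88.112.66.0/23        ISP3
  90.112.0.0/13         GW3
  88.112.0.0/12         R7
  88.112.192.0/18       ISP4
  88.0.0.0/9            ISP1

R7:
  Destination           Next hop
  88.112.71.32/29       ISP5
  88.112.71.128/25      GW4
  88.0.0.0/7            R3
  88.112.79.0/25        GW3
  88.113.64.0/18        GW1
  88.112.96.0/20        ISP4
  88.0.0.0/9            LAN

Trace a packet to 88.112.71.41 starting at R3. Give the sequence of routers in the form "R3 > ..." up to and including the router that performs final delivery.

At R3: longest match for 88.112.71.41 is 88.112.0.0/12 -> R7
At R7: longest match for 88.112.71.41 is 88.0.0.0/9 -> LAN

R3 > R7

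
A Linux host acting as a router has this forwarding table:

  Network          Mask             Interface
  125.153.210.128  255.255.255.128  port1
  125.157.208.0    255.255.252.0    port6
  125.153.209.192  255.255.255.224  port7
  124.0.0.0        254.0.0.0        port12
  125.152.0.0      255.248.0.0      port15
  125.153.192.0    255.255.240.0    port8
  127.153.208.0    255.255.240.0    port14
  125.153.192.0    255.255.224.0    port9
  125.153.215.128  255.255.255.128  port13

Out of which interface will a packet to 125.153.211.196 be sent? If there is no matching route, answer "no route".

port9

Routes whose prefix contains 125.153.211.196:
  124.0.0.0/7 (124.0.0.0 - 125.255.255.255) -> port12
  125.152.0.0/13 (125.152.0.0 - 125.159.255.255) -> port15
  125.153.192.0/19 (125.153.192.0 - 125.153.223.255) -> port9
More-specific entries that do NOT match:
  125.153.209.192/27 (125.153.209.192 - 125.153.209.223) does not contain 125.153.211.196
  125.153.210.128/25 (125.153.210.128 - 125.153.210.255) does not contain 125.153.211.196
  125.153.215.128/25 (125.153.215.128 - 125.153.215.255) does not contain 125.153.211.196
  125.157.208.0/22 (125.157.208.0 - 125.157.211.255) does not contain 125.153.211.196
  125.153.192.0/20 (125.153.192.0 - 125.153.207.255) does not contain 125.153.211.196
  127.153.208.0/20 (127.153.208.0 - 127.153.223.255) does not contain 125.153.211.196
Longest matching prefix is /19 -> interface port9.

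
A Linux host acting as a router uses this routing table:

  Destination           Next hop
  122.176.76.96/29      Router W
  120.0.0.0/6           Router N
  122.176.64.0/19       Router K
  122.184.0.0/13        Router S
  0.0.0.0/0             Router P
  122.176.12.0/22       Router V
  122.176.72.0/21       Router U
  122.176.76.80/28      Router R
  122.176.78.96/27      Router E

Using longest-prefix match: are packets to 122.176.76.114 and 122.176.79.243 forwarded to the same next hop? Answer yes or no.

122.176.76.114: longest match 122.176.72.0/21 -> Router U
122.176.79.243: longest match 122.176.72.0/21 -> Router U

yes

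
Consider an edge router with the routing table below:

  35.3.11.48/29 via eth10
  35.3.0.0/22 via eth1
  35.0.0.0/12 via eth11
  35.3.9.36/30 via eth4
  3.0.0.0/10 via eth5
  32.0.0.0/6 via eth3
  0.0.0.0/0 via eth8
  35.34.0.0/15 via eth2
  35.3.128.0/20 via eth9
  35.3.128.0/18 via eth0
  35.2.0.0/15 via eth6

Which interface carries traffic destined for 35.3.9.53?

Routes whose prefix contains 35.3.9.53:
  0.0.0.0/0 (default, matches everything) -> eth8
  32.0.0.0/6 (32.0.0.0 - 35.255.255.255) -> eth3
  35.0.0.0/12 (35.0.0.0 - 35.15.255.255) -> eth11
  35.2.0.0/15 (35.2.0.0 - 35.3.255.255) -> eth6
More-specific entries that do NOT match:
  35.3.9.36/30 (35.3.9.36 - 35.3.9.39) does not contain 35.3.9.53
  35.3.11.48/29 (35.3.11.48 - 35.3.11.55) does not contain 35.3.9.53
  35.3.0.0/22 (35.3.0.0 - 35.3.3.255) does not contain 35.3.9.53
  35.3.128.0/20 (35.3.128.0 - 35.3.143.255) does not contain 35.3.9.53
  35.3.128.0/18 (35.3.128.0 - 35.3.191.255) does not contain 35.3.9.53
Longest matching prefix is /15 -> interface eth6.

eth6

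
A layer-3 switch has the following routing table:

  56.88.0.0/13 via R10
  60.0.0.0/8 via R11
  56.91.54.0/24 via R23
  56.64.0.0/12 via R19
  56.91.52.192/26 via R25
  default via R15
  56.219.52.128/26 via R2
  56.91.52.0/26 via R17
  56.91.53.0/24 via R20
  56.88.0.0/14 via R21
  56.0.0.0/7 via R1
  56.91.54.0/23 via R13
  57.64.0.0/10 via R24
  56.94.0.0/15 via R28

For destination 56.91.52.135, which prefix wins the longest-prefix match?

56.88.0.0/14

Entries matching 56.91.52.135:
  0.0.0.0/0 (default, matches everything)
  56.0.0.0/7 (56.0.0.0 - 57.255.255.255)
  56.88.0.0/13 (56.88.0.0 - 56.95.255.255)
  56.88.0.0/14 (56.88.0.0 - 56.91.255.255)
Most specific is 56.88.0.0/14.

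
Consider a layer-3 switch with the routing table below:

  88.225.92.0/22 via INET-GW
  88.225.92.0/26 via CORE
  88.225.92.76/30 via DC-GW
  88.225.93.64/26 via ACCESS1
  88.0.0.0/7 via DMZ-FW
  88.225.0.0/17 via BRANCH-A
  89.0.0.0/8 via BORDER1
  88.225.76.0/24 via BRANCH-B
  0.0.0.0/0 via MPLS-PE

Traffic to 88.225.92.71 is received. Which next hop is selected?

INET-GW

Routes whose prefix contains 88.225.92.71:
  0.0.0.0/0 (default, matches everything) -> MPLS-PE
  88.0.0.0/7 (88.0.0.0 - 89.255.255.255) -> DMZ-FW
  88.225.0.0/17 (88.225.0.0 - 88.225.127.255) -> BRANCH-A
  88.225.92.0/22 (88.225.92.0 - 88.225.95.255) -> INET-GW
More-specific entries that do NOT match:
  88.225.92.76/30 (88.225.92.76 - 88.225.92.79) does not contain 88.225.92.71
  88.225.92.0/26 (88.225.92.0 - 88.225.92.63) does not contain 88.225.92.71
  88.225.93.64/26 (88.225.93.64 - 88.225.93.127) does not contain 88.225.92.71
  88.225.76.0/24 (88.225.76.0 - 88.225.76.255) does not contain 88.225.92.71
Longest matching prefix is /22 -> next hop INET-GW.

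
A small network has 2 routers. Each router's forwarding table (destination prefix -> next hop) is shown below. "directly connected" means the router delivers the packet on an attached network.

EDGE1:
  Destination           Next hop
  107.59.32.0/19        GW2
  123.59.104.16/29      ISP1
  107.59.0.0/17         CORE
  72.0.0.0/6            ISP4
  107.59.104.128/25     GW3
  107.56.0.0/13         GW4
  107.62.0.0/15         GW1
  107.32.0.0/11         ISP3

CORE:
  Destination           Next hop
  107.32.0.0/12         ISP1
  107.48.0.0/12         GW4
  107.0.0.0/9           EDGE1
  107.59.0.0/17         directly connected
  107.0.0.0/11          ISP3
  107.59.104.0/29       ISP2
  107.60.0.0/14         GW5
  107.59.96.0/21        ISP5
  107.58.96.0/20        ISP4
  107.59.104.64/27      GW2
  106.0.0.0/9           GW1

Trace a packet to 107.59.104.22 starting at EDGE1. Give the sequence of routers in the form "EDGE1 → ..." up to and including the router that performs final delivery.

At EDGE1: longest match for 107.59.104.22 is 107.59.0.0/17 -> CORE
At CORE: longest match for 107.59.104.22 is 107.59.0.0/17 -> directly connected

EDGE1 → CORE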